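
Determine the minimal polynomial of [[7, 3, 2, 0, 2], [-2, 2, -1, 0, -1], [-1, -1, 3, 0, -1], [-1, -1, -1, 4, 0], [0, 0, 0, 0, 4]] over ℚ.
The characteristic polynomial factors as (x - 4)^5. The minimal polynomial is ∏(x - λ)^{k_λ} where k_λ is the size of the largest Jordan block at λ.

For λ = 4: rank(A - 4I) = 3, and the largest Jordan block has size 3 (the smallest k with rank((A - 4I)^k) = rank((A - 4I)^(k+1))).

So m_A(x) = (x - 4)^3.

m_A(x) = (x - 4)^3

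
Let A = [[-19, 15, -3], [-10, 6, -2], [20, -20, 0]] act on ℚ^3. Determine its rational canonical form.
The invariant factors of A (the non-unit diagonal entries of the Smith normal form of xI - A over ℚ[x]) are x + 4, (x + 4)(x + 5), each dividing the next. The characteristic polynomial is their product, (x + 4)^2(x + 5).

The rational canonical form is the block-diagonal matrix of companion matrices C(f_i):
R = [[-4, 0, 0], [0, 0, -20], [0, 1, -9]].

R = [[-4, 0, 0], [0, 0, -20], [0, 1, -9]]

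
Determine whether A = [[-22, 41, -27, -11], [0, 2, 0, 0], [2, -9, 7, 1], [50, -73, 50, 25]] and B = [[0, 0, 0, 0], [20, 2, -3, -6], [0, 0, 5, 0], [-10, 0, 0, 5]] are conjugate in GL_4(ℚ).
No.

Both have characteristic polynomial x(x - 5)^2(x - 2), but the minimal polynomial of A is x(x - 5)^2(x - 2) while the minimal polynomial of B is x(x - 5)(x - 2). The minimal polynomial is a similarity invariant, so A and B are not similar.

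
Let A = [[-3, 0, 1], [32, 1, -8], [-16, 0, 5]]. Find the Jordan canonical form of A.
The characteristic polynomial is det(xI - A) = (x - 1)^3, so the eigenvalues are 1 (algebraic multiplicity 3).

For λ = 1: rank(A - I) = 1, rank((A - I)^2) = 0. The eigenspace has dimension 3 - 1 = 2, so there are 2 Jordan blocks; the rank sequence gives block sizes [2, 1].

Assembling the blocks gives the Jordan form J above.

J = [[1, 1, 0], [0, 1, 0], [0, 0, 1]]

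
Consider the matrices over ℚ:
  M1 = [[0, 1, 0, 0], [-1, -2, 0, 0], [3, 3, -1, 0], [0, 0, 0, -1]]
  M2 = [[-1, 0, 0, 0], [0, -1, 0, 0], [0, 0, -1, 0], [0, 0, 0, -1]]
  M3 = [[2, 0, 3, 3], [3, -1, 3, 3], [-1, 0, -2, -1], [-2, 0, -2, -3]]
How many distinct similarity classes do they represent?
2 classes: {M1, M3}, {M2}

Characteristic polynomials: χ_{M1} = (x + 1)^4, χ_{M2} = (x + 1)^4, χ_{M3} = (x + 1)^4.

{M1, M3}: invariant factors x + 1, x + 1, (x + 1)^2.

{M2}: invariant factors x + 1, x + 1, x + 1, x + 1.

Matrices are similar if and only if their invariant-factor lists agree; the partition into similarity classes is {M1, M3}, {M2}.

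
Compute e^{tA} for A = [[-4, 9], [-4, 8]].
A has Jordan form J = [[2, 1], [0, 2]] with A = PJP^{-1}, so e^{tA} = P e^{tJ} P^{-1}.

For a Jordan block J_k(λ), e^{tJ_k(λ)} = e^{λt} · (I + tN + t^2 N^2/2! + ... + t^{k-1} N^{k-1}/(k-1)!) where N is the nilpotent superdiagonal part.

Assembling the blocks and conjugating back gives the entries of e^{tA} as shown above.

e^{tA} = [[(1 - 6*t)*e^{2*t}, 9*t*e^{2*t}], [-4*t*e^{2*t}, (6*t + 1)*e^{2*t}]]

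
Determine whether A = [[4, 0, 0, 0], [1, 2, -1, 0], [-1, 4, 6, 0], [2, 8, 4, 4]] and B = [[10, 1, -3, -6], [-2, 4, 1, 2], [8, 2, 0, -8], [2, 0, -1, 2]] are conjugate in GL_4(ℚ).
Two matrices over a field are similar if and only if they have the same invariant factors.

Both A and B have characteristic polynomial (x - 4)^4 and minimal polynomial (x - 4)^3. Computing further, both have invariant factors x - 4, (x - 4)^3. Hence A and B are similar.

Yes.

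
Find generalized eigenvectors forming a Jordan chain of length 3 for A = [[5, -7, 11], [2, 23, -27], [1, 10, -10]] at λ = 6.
We seek v_1 ∈ ker((A - 6I)^3) \ ker((A - 6I)^2), then set v_{i+1} = (A - 6I) v_i.

One such chain is v_1 = [[1, 0, 0]]^T, v_2 = [[-1, 2, 1]]^T, v_3 = [[-2, 5, 3]]^T. Check: (A - 6I) v_3 = [[0, 0, 0]]^T = 0.

v_1 = [[1, 0, 0]]^T, v_2 = [[-1, 2, 1]]^T, v_3 = [[-2, 5, 3]]^T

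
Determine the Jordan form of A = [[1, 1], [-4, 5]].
The characteristic polynomial is det(xI - A) = (x - 3)^2, so the eigenvalues are 3 (algebraic multiplicity 2).

For λ = 3: rank(A - 3I) = 1, rank((A - 3I)^2) = 0. The eigenspace has dimension 2 - 1 = 1, so there is 1 Jordan block; the rank sequence gives block sizes [2].

Assembling the blocks gives the Jordan form J above.

J = [[3, 1], [0, 3]]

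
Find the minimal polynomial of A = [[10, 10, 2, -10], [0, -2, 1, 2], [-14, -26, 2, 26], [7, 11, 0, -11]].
The characteristic polynomial factors as x^2(x - 3)(x + 4). The minimal polynomial is ∏(x - λ)^{k_λ} where k_λ is the size of the largest Jordan block at λ.

For λ = -4: rank(A + 4I) = 3, and the largest Jordan block has size 1 (the smallest k with rank((A + 4I)^k) = rank((A + 4I)^(k+1))).
For λ = 0: rank(A) = 3, and the largest Jordan block has size 2 (the smallest k with rank(A^k) = rank(A^(k+1))).
For λ = 3: rank(A - 3I) = 3, and the largest Jordan block has size 1 (the smallest k with rank((A - 3I)^k) = rank((A - 3I)^(k+1))).

So m_A(x) = x^2(x - 3)(x + 4).

m_A(x) = x^2(x - 3)(x + 4)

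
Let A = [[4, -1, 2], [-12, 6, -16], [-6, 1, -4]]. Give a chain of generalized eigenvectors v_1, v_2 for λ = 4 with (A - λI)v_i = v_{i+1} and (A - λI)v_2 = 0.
We seek v_1 ∈ ker((A - 4I)^2) \ ker(A - 4I), then set v_{i+1} = (A - 4I) v_i.

One such chain is v_1 = [[0, 1, 0]]^T, v_2 = [[-1, 2, 1]]^T. Check: (A - 4I) v_2 = [[0, 0, 0]]^T = 0.

v_1 = [[0, 1, 0]]^T, v_2 = [[-1, 2, 1]]^T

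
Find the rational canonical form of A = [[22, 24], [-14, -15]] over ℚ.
The invariant factors of A (the non-unit diagonal entries of the Smith normal form of xI - A over ℚ[x]) are (x - 6)(x - 1), each dividing the next. The characteristic polynomial is their product, (x - 6)(x - 1).

The rational canonical form is the block-diagonal matrix of companion matrices C(f_i):
R = [[0, -6], [1, 7]].

R = [[0, -6], [1, 7]]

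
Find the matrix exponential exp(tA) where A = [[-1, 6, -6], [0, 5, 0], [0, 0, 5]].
e^{tA} = [[e^{-t}, (e^{6*t} - 1)*e^{-t}, (1 - e^{6*t})*e^{-t}], [0, e^{5*t}, 0], [0, 0, e^{5*t}]]

A has Jordan form J = [[-1, 0, 0], [0, 5, 0], [0, 0, 5]] with A = PJP^{-1}, so e^{tA} = P e^{tJ} P^{-1}.

For a Jordan block J_k(λ), e^{tJ_k(λ)} = e^{λt} · (I + tN + t^2 N^2/2! + ... + t^{k-1} N^{k-1}/(k-1)!) where N is the nilpotent superdiagonal part.

Assembling the blocks and conjugating back gives the entries of e^{tA} as shown above.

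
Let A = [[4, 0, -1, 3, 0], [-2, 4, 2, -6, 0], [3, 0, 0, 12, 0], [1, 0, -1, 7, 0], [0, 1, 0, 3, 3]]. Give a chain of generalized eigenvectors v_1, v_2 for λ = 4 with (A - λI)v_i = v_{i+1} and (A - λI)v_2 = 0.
v_1 = [[1, 0, 0, 0, -1]]^T, v_2 = [[0, -2, 3, 1, 1]]^T

We seek v_1 ∈ ker((A - 4I)^2) \ ker(A - 4I), then set v_{i+1} = (A - 4I) v_i.

One such chain is v_1 = [[1, 0, 0, 0, -1]]^T, v_2 = [[0, -2, 3, 1, 1]]^T. Check: (A - 4I) v_2 = [[0, 0, 0, 0, 0]]^T = 0.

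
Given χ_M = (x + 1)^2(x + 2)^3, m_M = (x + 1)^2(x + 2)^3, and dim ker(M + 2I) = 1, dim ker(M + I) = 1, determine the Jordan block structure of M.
Jordan blocks: (-2, 3), (-1, 2)

λ = -2: algebraic multiplicity 3 (exponent in χ_M), largest block size 3 (exponent in m_M), 1 block (geometric multiplicity). This forces block sizes [3].
λ = -1: algebraic multiplicity 2 (exponent in χ_M), largest block size 2 (exponent in m_M), 1 block (geometric multiplicity). This forces block sizes [2].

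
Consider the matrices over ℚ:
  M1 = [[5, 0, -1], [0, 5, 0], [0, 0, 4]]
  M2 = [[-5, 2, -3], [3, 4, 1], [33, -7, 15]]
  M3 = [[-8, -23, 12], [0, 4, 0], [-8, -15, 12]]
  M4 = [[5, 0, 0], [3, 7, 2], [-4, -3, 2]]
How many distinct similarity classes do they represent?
3 classes: {M1}, {M2, M4}, {M3}

Characteristic polynomials: χ_{M1} = (x - 5)^2(x - 4), χ_{M2} = (x - 5)^2(x - 4), χ_{M3} = x(x - 4)^2, χ_{M4} = (x - 5)^2(x - 4).

{M1}: invariant factors x - 5, (x - 5)(x - 4).

{M2, M4}: invariant factors (x - 5)^2(x - 4).

{M3}: invariant factors x(x - 4)^2.

Matrices are similar if and only if their invariant-factor lists agree; the partition into similarity classes is {M1}, {M2, M4}, {M3}.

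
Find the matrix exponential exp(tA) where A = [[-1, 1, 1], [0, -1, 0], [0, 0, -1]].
A has Jordan form J = [[-1, 1, 0], [0, -1, 0], [0, 0, -1]] with A = PJP^{-1}, so e^{tA} = P e^{tJ} P^{-1}.

For a Jordan block J_k(λ), e^{tJ_k(λ)} = e^{λt} · (I + tN + t^2 N^2/2! + ... + t^{k-1} N^{k-1}/(k-1)!) where N is the nilpotent superdiagonal part.

Assembling the blocks and conjugating back gives the entries of e^{tA} as shown above.

e^{tA} = [[e^{-t}, t*e^{-t}, t*e^{-t}], [0, e^{-t}, 0], [0, 0, e^{-t}]]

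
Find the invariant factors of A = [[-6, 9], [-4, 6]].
x^2

The Jordan structure of A has elementary divisors x^2. Arranging the block sizes at each eigenvalue in decreasing order and taking row products gives the invariant factors.

Invariant factors (smallest first, each dividing the next): x^2.

Check: the last factor x^2 is the minimal polynomial, and the product x^2 is the characteristic polynomial.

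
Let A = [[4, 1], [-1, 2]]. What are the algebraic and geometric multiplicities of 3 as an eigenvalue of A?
algebraic multiplicity 2, geometric multiplicity 1

The characteristic polynomial is (x - 3)^2, so the factor x - 3 appears with exponent 2: the algebraic multiplicity is 2.

rank(A - 3I) = 1, so the eigenspace has dimension 2 - 1 = 1: the geometric multiplicity is 1.

Since 1 < 2, A is not diagonalizable.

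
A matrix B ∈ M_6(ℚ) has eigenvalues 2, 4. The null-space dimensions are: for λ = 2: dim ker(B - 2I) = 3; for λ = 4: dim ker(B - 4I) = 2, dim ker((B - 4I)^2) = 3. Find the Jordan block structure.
Jordan blocks: (2, 1), (2, 1), (2, 1), (4, 2), (4, 1)

λ = 2: successive nullity increments [3] count blocks of size ≥ k; block sizes are [1, 1, 1].
λ = 4: successive nullity increments [2, 1] count blocks of size ≥ k; block sizes are [2, 1].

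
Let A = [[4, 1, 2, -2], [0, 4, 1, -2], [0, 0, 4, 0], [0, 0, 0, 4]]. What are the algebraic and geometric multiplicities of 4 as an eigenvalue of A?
The characteristic polynomial is (x - 4)^4, so the factor x - 4 appears with exponent 4: the algebraic multiplicity is 4.

rank(A - 4I) = 2, so the eigenspace has dimension 4 - 2 = 2: the geometric multiplicity is 2.

Since 2 < 4, A is not diagonalizable.

algebraic multiplicity 4, geometric multiplicity 2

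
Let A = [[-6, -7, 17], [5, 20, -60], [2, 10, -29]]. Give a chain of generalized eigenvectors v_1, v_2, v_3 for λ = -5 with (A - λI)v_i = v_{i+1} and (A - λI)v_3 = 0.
v_1 = [[2, 2, 1]]^T, v_2 = [[1, 0, 0]]^T, v_3 = [[-1, 5, 2]]^T

We seek v_1 ∈ ker((A + 5I)^3) \ ker((A + 5I)^2), then set v_{i+1} = (A + 5I) v_i.

One such chain is v_1 = [[2, 2, 1]]^T, v_2 = [[1, 0, 0]]^T, v_3 = [[-1, 5, 2]]^T. Check: (A + 5I) v_3 = [[0, 0, 0]]^T = 0.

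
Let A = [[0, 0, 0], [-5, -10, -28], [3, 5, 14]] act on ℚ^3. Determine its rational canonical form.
The invariant factors of A (the non-unit diagonal entries of the Smith normal form of xI - A over ℚ[x]) are x^2(x - 4), each dividing the next. The characteristic polynomial is their product, x^2(x - 4).

The rational canonical form is the block-diagonal matrix of companion matrices C(f_i):
R = [[0, 0, 0], [1, 0, 0], [0, 1, 4]].

R = [[0, 0, 0], [1, 0, 0], [0, 1, 4]]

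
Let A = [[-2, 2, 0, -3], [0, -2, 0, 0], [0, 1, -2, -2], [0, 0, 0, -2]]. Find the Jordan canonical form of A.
The characteristic polynomial is det(xI - A) = (x + 2)^4, so the eigenvalues are -2 (algebraic multiplicity 4).

For λ = -2: rank(A + 2I) = 2, rank((A + 2I)^2) = 0. The eigenspace has dimension 4 - 2 = 2, so there are 2 Jordan blocks; the rank sequence gives block sizes [2, 2].

Assembling the blocks gives the Jordan form J above.

J = [[-2, 1, 0, 0], [0, -2, 0, 0], [0, 0, -2, 1], [0, 0, 0, -2]]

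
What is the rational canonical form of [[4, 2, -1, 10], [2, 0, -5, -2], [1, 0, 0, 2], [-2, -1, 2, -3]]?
R = [[0, 0, 0, 2], [1, 0, 0, -3], [0, 1, 0, 1], [0, 0, 1, 1]]

The invariant factors of A (the non-unit diagonal entries of the Smith normal form of xI - A over ℚ[x]) are (x - 1)(x^3 - x + 2), each dividing the next. The characteristic polynomial is their product, (x - 1)(x^3 - x + 2).

The rational canonical form is the block-diagonal matrix of companion matrices C(f_i):
R = [[0, 0, 0, 2], [1, 0, 0, -3], [0, 1, 0, 1], [0, 0, 1, 1]].

Note the characteristic polynomial does not split into linear factors over ℚ, so A has no Jordan form over ℚ; the rational canonical form exists over any field.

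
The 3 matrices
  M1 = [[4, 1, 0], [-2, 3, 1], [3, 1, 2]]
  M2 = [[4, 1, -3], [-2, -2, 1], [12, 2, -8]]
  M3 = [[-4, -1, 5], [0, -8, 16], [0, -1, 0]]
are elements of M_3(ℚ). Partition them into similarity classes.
3 classes: {M1}, {M2}, {M3}

Characteristic polynomials: χ_{M1} = (x - 3)^3, χ_{M2} = (x + 2)^3, χ_{M3} = (x + 4)^3.

{M1}: invariant factors (x - 3)^3.

{M2}: invariant factors (x + 2)^3.

{M3}: invariant factors (x + 4)^3.

Matrices are similar if and only if their invariant-factor lists agree; the partition into similarity classes is {M1}, {M2}, {M3}.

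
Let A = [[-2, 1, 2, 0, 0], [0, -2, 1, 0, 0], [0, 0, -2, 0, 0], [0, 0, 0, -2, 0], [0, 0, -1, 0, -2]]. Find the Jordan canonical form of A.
The characteristic polynomial is det(xI - A) = (x + 2)^5, so the eigenvalues are -2 (algebraic multiplicity 5).

For λ = -2: rank(A + 2I) = 2, rank((A + 2I)^2) = 1, rank((A + 2I)^3) = 0. The eigenspace has dimension 5 - 2 = 3, so there are 3 Jordan blocks; the rank sequence gives block sizes [3, 1, 1].

Assembling the blocks gives the Jordan form J above.

J = [[-2, 1, 0, 0, 0], [0, -2, 1, 0, 0], [0, 0, -2, 0, 0], [0, 0, 0, -2, 0], [0, 0, 0, 0, -2]]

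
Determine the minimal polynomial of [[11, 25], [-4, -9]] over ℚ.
m_A(x) = (x - 1)^2

The characteristic polynomial factors as (x - 1)^2. The minimal polynomial is ∏(x - λ)^{k_λ} where k_λ is the size of the largest Jordan block at λ.

For λ = 1: rank(A - I) = 1, and the largest Jordan block has size 2 (the smallest k with rank((A - I)^k) = rank((A - I)^(k+1))).

So m_A(x) = (x - 1)^2.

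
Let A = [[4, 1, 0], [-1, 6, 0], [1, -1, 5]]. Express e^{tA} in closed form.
e^{tA} = [[(1 - t)*e^{5*t}, t*e^{5*t}, 0], [-t*e^{5*t}, (t + 1)*e^{5*t}, 0], [t*e^{5*t}, -t*e^{5*t}, e^{5*t}]]

A has Jordan form J = [[5, 1, 0], [0, 5, 0], [0, 0, 5]] with A = PJP^{-1}, so e^{tA} = P e^{tJ} P^{-1}.

For a Jordan block J_k(λ), e^{tJ_k(λ)} = e^{λt} · (I + tN + t^2 N^2/2! + ... + t^{k-1} N^{k-1}/(k-1)!) where N is the nilpotent superdiagonal part.

Assembling the blocks and conjugating back gives the entries of e^{tA} as shown above.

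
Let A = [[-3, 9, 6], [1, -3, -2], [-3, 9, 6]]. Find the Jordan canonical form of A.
The characteristic polynomial is det(xI - A) = x^3, so the eigenvalues are 0 (algebraic multiplicity 3).

For λ = 0: rank(A) = 1, rank(A^2) = 0. The eigenspace has dimension 3 - 1 = 2, so there are 2 Jordan blocks; the rank sequence gives block sizes [2, 1].

Assembling the blocks gives the Jordan form J above.

J = [[0, 1, 0], [0, 0, 0], [0, 0, 0]]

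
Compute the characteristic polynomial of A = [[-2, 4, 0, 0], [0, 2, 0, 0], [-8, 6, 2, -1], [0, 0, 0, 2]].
xI - A = [[x + 2, -4, 0, 0], [0, x - 2, 0, 0], [8, -6, x - 2, 1], [0, 0, 0, x - 2]].

Expanding det(xI - A) along the first row:
det(xI - A) = + (x + 2)·det([[x - 2, 0, 0], [-6, x - 2, 1], [0, 0, x - 2]]) - (-4)·det([[0, 0, 0], [8, x - 2, 1], [0, 0, x - 2]]) + (0)·det([[0, x - 2, 0], [8, -6, 1], [0, 0, x - 2]]) - (0)·det([[0, x - 2, 0], [8, -6, x - 2], [0, 0, 0]]).

Evaluating gives χ_A(x) = x^4 - 4x^3 + 16x - 16 = (x - 2)^3(x + 2).

χ_A(x) = (x - 2)^3(x + 2)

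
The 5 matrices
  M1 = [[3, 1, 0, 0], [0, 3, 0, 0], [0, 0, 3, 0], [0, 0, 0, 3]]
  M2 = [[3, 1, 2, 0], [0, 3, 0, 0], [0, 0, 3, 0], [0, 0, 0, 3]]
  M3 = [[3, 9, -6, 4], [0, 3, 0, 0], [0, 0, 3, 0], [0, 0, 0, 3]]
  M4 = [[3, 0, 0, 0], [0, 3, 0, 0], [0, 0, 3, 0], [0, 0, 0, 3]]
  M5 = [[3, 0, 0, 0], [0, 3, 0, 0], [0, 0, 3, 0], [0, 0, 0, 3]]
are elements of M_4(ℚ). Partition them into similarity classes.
Characteristic polynomials: χ_{M1} = (x - 3)^4, χ_{M2} = (x - 3)^4, χ_{M3} = (x - 3)^4, χ_{M4} = (x - 3)^4, χ_{M5} = (x - 3)^4.

{M1, M2, M3}: invariant factors x - 3, x - 3, (x - 3)^2.

{M4, M5}: invariant factors x - 3, x - 3, x - 3, x - 3.

Matrices are similar if and only if their invariant-factor lists agree; the partition into similarity classes is {M1, M2, M3}, {M4, M5}.

2 classes: {M1, M2, M3}, {M4, M5}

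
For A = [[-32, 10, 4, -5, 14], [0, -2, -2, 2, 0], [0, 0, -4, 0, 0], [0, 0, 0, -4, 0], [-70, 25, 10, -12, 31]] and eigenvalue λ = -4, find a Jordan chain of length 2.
We seek v_1 ∈ ker((A + 4I)^2) \ ker(A + 4I), then set v_{i+1} = (A + 4I) v_i.

One such chain is v_1 = [[-2, 1, 0, -1, -5]]^T, v_2 = [[1, 0, 0, 0, 2]]^T. Check: (A + 4I) v_2 = [[0, 0, 0, 0, 0]]^T = 0.

v_1 = [[-2, 1, 0, -1, -5]]^T, v_2 = [[1, 0, 0, 0, 2]]^T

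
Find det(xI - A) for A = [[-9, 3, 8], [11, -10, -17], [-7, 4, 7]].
χ_A(x) = (x + 4)^3

xI - A = [[x + 9, -3, -8], [-11, x + 10, 17], [7, -4, x - 7]].

Expanding det(xI - A) along the first row:
det(xI - A) = + (x + 9)·det([[x + 10, 17], [-4, x - 7]]) - (-3)·det([[-11, 17], [7, x - 7]]) + (-8)·det([[-11, x + 10], [7, -4]]).

Evaluating gives χ_A(x) = x^3 + 12x^2 + 48x + 64 = (x + 4)^3.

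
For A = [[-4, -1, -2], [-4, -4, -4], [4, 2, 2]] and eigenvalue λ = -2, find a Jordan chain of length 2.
We seek v_1 ∈ ker((A + 2I)^2) \ ker(A + 2I), then set v_{i+1} = (A + 2I) v_i.

One such chain is v_1 = [[-2, -3, 3]]^T, v_2 = [[1, 2, -2]]^T. Check: (A + 2I) v_2 = [[0, 0, 0]]^T = 0.

v_1 = [[-2, -3, 3]]^T, v_2 = [[1, 2, -2]]^T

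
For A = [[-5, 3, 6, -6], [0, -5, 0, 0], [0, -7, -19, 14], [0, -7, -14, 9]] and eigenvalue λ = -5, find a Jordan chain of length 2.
We seek v_1 ∈ ker((A + 5I)^2) \ ker(A + 5I), then set v_{i+1} = (A + 5I) v_i.

One such chain is v_1 = [[0, 1, 0, 0]]^T, v_2 = [[3, 0, -7, -7]]^T. Check: (A + 5I) v_2 = [[0, 0, 0, 0]]^T = 0.

v_1 = [[0, 1, 0, 0]]^T, v_2 = [[3, 0, -7, -7]]^T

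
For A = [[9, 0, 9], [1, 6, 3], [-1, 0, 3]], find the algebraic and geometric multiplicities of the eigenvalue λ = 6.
algebraic multiplicity 3, geometric multiplicity 2

The characteristic polynomial is (x - 6)^3, so the factor x - 6 appears with exponent 3: the algebraic multiplicity is 3.

rank(A - 6I) = 1, so the eigenspace has dimension 3 - 1 = 2: the geometric multiplicity is 2.

Since 2 < 3, A is not diagonalizable.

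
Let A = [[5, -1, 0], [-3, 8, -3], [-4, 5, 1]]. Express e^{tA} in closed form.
e^{tA} = [[(3*t*e^{t} - 2*e^{t} + 3)*e^{4*t}, (-4*t*e^{t} + 3*e^{t} - 3)*e^{4*t}, 3*(t*e^{t} - e^{t} + 1)*e^{4*t}], [3*(1 - e^{t})*e^{4*t}, (4*e^{t} - 3)*e^{4*t}, 3*(1 - e^{t})*e^{4*t}], [(-3*t*e^{t} - e^{t} + 1)*e^{4*t}, (4*t*e^{t} + e^{t} - 1)*e^{4*t}, (-3*t*e^{t} + 1)*e^{4*t}]]

A has Jordan form J = [[4, 0, 0], [0, 5, 1], [0, 0, 5]] with A = PJP^{-1}, so e^{tA} = P e^{tJ} P^{-1}.

For a Jordan block J_k(λ), e^{tJ_k(λ)} = e^{λt} · (I + tN + t^2 N^2/2! + ... + t^{k-1} N^{k-1}/(k-1)!) where N is the nilpotent superdiagonal part.

Assembling the blocks and conjugating back gives the entries of e^{tA} as shown above.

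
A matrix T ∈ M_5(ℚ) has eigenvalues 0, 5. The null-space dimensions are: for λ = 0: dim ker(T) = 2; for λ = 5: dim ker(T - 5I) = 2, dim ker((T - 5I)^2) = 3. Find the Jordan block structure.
λ = 0: successive nullity increments [2] count blocks of size ≥ k; block sizes are [1, 1].
λ = 5: successive nullity increments [2, 1] count blocks of size ≥ k; block sizes are [2, 1].

Jordan blocks: (0, 1), (0, 1), (5, 2), (5, 1)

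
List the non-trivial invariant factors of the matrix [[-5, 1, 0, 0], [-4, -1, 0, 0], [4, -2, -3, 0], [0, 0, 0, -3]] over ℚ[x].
The Jordan structure of A has elementary divisors (x + 3)^2, (x + 3), (x + 3). Arranging the block sizes at each eigenvalue in decreasing order and taking row products gives the invariant factors.

Invariant factors (smallest first, each dividing the next): x + 3, x + 3, (x + 3)^2.

Check: the last factor (x + 3)^2 is the minimal polynomial, and the product (x + 3)^4 is the characteristic polynomial.

x + 3, x + 3, (x + 3)^2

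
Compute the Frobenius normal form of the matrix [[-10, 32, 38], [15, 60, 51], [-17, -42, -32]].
The invariant factors of A (the non-unit diagonal entries of the Smith normal form of xI - A over ℚ[x]) are (x - 6)^3, each dividing the next. The characteristic polynomial is their product, (x - 6)^3.

The rational canonical form is the block-diagonal matrix of companion matrices C(f_i):
R = [[0, 0, 216], [1, 0, -108], [0, 1, 18]].

R = [[0, 0, 216], [1, 0, -108], [0, 1, 18]]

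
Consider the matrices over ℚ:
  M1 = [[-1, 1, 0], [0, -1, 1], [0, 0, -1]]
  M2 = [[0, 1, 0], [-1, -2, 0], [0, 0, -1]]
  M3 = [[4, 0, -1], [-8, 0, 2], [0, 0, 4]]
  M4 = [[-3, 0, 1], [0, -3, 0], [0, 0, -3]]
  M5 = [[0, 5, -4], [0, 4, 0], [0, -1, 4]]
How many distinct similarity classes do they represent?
Characteristic polynomials: χ_{M1} = (x + 1)^3, χ_{M2} = (x + 1)^3, χ_{M3} = x(x - 4)^2, χ_{M4} = (x + 3)^3, χ_{M5} = x(x - 4)^2.

{M1}: invariant factors (x + 1)^3.

{M2}: invariant factors x + 1, (x + 1)^2.

{M3, M5}: invariant factors x(x - 4)^2.

{M4}: invariant factors x + 3, (x + 3)^2.

Matrices are similar if and only if their invariant-factor lists agree; the partition into similarity classes is {M1}, {M2}, {M3, M5}, {M4}.

4 classes: {M1}, {M2}, {M3, M5}, {M4}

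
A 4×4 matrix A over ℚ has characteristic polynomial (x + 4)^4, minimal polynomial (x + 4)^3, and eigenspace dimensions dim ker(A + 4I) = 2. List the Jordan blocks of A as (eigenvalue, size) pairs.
λ = -4: algebraic multiplicity 4 (exponent in χ_A), largest block size 3 (exponent in m_A), 2 blocks (geometric multiplicity). These force block sizes [3, 1].

Jordan blocks: (-4, 3), (-4, 1)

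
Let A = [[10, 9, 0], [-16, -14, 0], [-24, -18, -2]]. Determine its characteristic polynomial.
xI - A = [[x - 10, -9, 0], [16, x + 14, 0], [24, 18, x + 2]].

Expanding det(xI - A) along the first row:
det(xI - A) = + (x - 10)·det([[x + 14, 0], [18, x + 2]]) - (-9)·det([[16, 0], [24, x + 2]]) + (0)·det([[16, x + 14], [24, 18]]).

Evaluating gives χ_A(x) = x^3 + 6x^2 + 12x + 8 = (x + 2)^3.

χ_A(x) = (x + 2)^3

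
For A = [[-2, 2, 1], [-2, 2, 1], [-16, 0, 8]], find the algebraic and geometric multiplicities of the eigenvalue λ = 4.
algebraic multiplicity 2, geometric multiplicity 1

The characteristic polynomial is x(x - 4)^2, so the factor x - 4 appears with exponent 2: the algebraic multiplicity is 2.

rank(A - 4I) = 2, so the eigenspace has dimension 3 - 2 = 1: the geometric multiplicity is 1.

Since 1 < 2, A is not diagonalizable.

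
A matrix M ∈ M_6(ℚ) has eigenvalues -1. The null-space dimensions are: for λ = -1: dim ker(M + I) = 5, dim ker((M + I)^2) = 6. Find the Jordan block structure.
λ = -1: successive nullity increments [5, 1] count blocks of size ≥ k; block sizes are [2, 1, 1, 1, 1].

Jordan blocks: (-1, 2), (-1, 1), (-1, 1), (-1, 1), (-1, 1)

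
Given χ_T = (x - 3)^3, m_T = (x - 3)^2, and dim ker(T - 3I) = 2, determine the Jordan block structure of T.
λ = 3: algebraic multiplicity 3 (exponent in χ_T), largest block size 2 (exponent in m_T), 2 blocks (geometric multiplicity). These force block sizes [2, 1].

Jordan blocks: (3, 2), (3, 1)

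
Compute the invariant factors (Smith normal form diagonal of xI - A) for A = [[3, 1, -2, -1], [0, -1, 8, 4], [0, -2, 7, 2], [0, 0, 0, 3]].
The Jordan structure of A has elementary divisors (x - 3)^2, (x - 3), (x - 3). Arranging the block sizes at each eigenvalue in decreasing order and taking row products gives the invariant factors.

Invariant factors (smallest first, each dividing the next): x - 3, x - 3, (x - 3)^2.

Check: the last factor (x - 3)^2 is the minimal polynomial, and the product (x - 3)^4 is the characteristic polynomial.

x - 3, x - 3, (x - 3)^2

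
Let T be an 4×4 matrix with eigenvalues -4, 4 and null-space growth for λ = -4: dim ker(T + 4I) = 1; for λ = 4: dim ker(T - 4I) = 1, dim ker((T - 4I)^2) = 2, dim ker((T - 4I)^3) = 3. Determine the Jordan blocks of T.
λ = -4: successive nullity increments [1] count blocks of size ≥ k; block sizes are [1].
λ = 4: successive nullity increments [1, 1, 1] count blocks of size ≥ k; block sizes are [3].

Jordan blocks: (-4, 1), (4, 3)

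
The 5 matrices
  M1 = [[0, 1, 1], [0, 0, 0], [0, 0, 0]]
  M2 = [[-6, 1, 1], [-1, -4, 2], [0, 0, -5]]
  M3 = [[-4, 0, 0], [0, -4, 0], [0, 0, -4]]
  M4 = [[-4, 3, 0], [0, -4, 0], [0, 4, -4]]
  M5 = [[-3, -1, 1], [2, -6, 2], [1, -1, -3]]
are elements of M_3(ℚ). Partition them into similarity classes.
4 classes: {M1}, {M2}, {M3}, {M4, M5}

Characteristic polynomials: χ_{M1} = x^3, χ_{M2} = (x + 5)^3, χ_{M3} = (x + 4)^3, χ_{M4} = (x + 4)^3, χ_{M5} = (x + 4)^3.

{M1}: invariant factors x, x^2.

{M2}: invariant factors (x + 5)^3.

{M3}: invariant factors x + 4, x + 4, x + 4.

{M4, M5}: invariant factors x + 4, (x + 4)^2.

Matrices are similar if and only if their invariant-factor lists agree; the partition into similarity classes is {M1}, {M2}, {M3}, {M4, M5}.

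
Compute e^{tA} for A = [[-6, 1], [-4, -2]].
e^{tA} = [[(1 - 2*t)*e^{-4*t}, t*e^{-4*t}], [-4*t*e^{-4*t}, (2*t + 1)*e^{-4*t}]]

A has Jordan form J = [[-4, 1], [0, -4]] with A = PJP^{-1}, so e^{tA} = P e^{tJ} P^{-1}.

For a Jordan block J_k(λ), e^{tJ_k(λ)} = e^{λt} · (I + tN + t^2 N^2/2! + ... + t^{k-1} N^{k-1}/(k-1)!) where N is the nilpotent superdiagonal part.

Assembling the blocks and conjugating back gives the entries of e^{tA} as shown above.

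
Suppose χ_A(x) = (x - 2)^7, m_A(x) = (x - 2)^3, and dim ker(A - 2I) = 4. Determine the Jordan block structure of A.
λ = 2: algebraic multiplicity 7 (exponent in χ_A), largest block size 3 (exponent in m_A), 4 blocks (geometric multiplicity). These force block sizes [3, 2, 1, 1].

Jordan blocks: (2, 3), (2, 2), (2, 1), (2, 1)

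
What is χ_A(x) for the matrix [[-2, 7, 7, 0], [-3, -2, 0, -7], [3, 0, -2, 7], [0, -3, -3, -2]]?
χ_A(x) = (x + 2)^4

xI - A = [[x + 2, -7, -7, 0], [3, x + 2, 0, 7], [-3, 0, x + 2, -7], [0, 3, 3, x + 2]].

Expanding det(xI - A) along the first row:
det(xI - A) = + (x + 2)·det([[x + 2, 0, 7], [0, x + 2, -7], [3, 3, x + 2]]) - (-7)·det([[3, 0, 7], [-3, x + 2, -7], [0, 3, x + 2]]) + (-7)·det([[3, x + 2, 7], [-3, 0, -7], [0, 3, x + 2]]) - (0)·det([[3, x + 2, 0], [-3, 0, x + 2], [0, 3, 3]]).

Evaluating gives χ_A(x) = x^4 + 8x^3 + 24x^2 + 32x + 16 = (x + 2)^4.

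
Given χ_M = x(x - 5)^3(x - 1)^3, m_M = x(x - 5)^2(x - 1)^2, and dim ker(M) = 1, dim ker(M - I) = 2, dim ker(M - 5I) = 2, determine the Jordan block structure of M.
λ = 0: algebraic multiplicity 1 (exponent in χ_M), largest block size 1 (exponent in m_M), 1 block (geometric multiplicity). This forces block sizes [1].
λ = 1: algebraic multiplicity 3 (exponent in χ_M), largest block size 2 (exponent in m_M), 2 blocks (geometric multiplicity). These force block sizes [2, 1].
λ = 5: algebraic multiplicity 3 (exponent in χ_M), largest block size 2 (exponent in m_M), 2 blocks (geometric multiplicity). These force block sizes [2, 1].

Jordan blocks: (0, 1), (1, 2), (1, 1), (5, 2), (5, 1)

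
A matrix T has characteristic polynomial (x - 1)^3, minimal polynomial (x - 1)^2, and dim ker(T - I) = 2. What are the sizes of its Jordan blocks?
λ = 1: algebraic multiplicity 3 (exponent in χ_T), largest block size 2 (exponent in m_T), 2 blocks (geometric multiplicity). These force block sizes [2, 1].

Jordan blocks: (1, 2), (1, 1)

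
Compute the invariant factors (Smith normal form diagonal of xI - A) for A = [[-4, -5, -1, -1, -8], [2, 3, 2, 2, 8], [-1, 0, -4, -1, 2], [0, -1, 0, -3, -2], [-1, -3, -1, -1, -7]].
x + 3, (x + 3)^2, (x + 3)^2

The Jordan structure of A has elementary divisors (x + 3)^2, (x + 3)^2, (x + 3). Arranging the block sizes at each eigenvalue in decreasing order and taking row products gives the invariant factors.

Invariant factors (smallest first, each dividing the next): x + 3, (x + 3)^2, (x + 3)^2.

Check: the last factor (x + 3)^2 is the minimal polynomial, and the product (x + 3)^5 is the characteristic polynomial.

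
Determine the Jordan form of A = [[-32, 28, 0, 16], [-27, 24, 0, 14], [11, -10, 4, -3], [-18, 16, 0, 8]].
J = [[-2, 1, 0, 0], [0, -2, 0, 0], [0, 0, 4, 1], [0, 0, 0, 4]]

The characteristic polynomial is det(xI - A) = (x - 4)^2(x + 2)^2, so the eigenvalues are -2 (algebraic multiplicity 2), 4 (algebraic multiplicity 2).

For λ = -2: rank(A + 2I) = 3, rank((A + 2I)^2) = 2. The eigenspace has dimension 4 - 3 = 1, so there is 1 Jordan block; the rank sequence gives block sizes [2].

For λ = 4: rank(A - 4I) = 3, rank((A - 4I)^2) = 2. The eigenspace has dimension 4 - 3 = 1, so there is 1 Jordan block; the rank sequence gives block sizes [2].

Assembling the blocks gives the Jordan form J above.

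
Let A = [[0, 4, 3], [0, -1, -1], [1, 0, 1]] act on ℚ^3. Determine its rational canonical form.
R = [[0, 0, -1], [1, 0, 4], [0, 1, 0]]

The invariant factors of A (the non-unit diagonal entries of the Smith normal form of xI - A over ℚ[x]) are x^3 - 4x + 1, each dividing the next. The characteristic polynomial is their product, x^3 - 4x + 1.

The rational canonical form is the block-diagonal matrix of companion matrices C(f_i):
R = [[0, 0, -1], [1, 0, 4], [0, 1, 0]].

Note the characteristic polynomial does not split into linear factors over ℚ, so A has no Jordan form over ℚ; the rational canonical form exists over any field.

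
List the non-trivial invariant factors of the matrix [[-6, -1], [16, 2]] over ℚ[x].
(x + 2)^2

The Jordan structure of A has elementary divisors (x + 2)^2. Arranging the block sizes at each eigenvalue in decreasing order and taking row products gives the invariant factors.

Invariant factors (smallest first, each dividing the next): (x + 2)^2.

Check: the last factor (x + 2)^2 is the minimal polynomial, and the product (x + 2)^2 is the characteristic polynomial.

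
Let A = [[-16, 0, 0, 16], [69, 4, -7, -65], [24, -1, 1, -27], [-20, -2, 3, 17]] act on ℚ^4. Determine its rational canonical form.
R = [[0, 0, 0, -16], [1, 0, 0, -24], [0, 1, 0, -1], [0, 0, 1, 6]]

The invariant factors of A (the non-unit diagonal entries of the Smith normal form of xI - A over ℚ[x]) are (x - 4)^2(x + 1)^2, each dividing the next. The characteristic polynomial is their product, (x - 4)^2(x + 1)^2.

The rational canonical form is the block-diagonal matrix of companion matrices C(f_i):
R = [[0, 0, 0, -16], [1, 0, 0, -24], [0, 1, 0, -1], [0, 0, 1, 6]].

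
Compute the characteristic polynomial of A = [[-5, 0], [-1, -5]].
xI - A = [[x + 5, 0], [1, x + 5]].

Expanding det(xI - A) along the first row:
det(xI - A) = + (x + 5)·det([[x + 5]]) - (0)·det([[1]]).

Evaluating gives χ_A(x) = x^2 + 10x + 25 = (x + 5)^2.

χ_A(x) = (x + 5)^2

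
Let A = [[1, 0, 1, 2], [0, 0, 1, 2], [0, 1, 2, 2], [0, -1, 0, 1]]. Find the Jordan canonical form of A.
J = [[1, 1, 0, 0], [0, 1, 1, 0], [0, 0, 1, 0], [0, 0, 0, 1]]

The characteristic polynomial is det(xI - A) = (x - 1)^4, so the eigenvalues are 1 (algebraic multiplicity 4).

For λ = 1: rank(A - I) = 2, rank((A - I)^2) = 1, rank((A - I)^3) = 0. The eigenspace has dimension 4 - 2 = 2, so there are 2 Jordan blocks; the rank sequence gives block sizes [3, 1].

Assembling the blocks gives the Jordan form J above.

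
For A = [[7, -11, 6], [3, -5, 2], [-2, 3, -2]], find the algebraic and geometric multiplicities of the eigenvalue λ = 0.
algebraic multiplicity 3, geometric multiplicity 1

The characteristic polynomial is x^3, so the factor x appears with exponent 3: the algebraic multiplicity is 3.

rank(A) = 2, so the eigenspace has dimension 3 - 2 = 1: the geometric multiplicity is 1.

Since 1 < 3, A is not diagonalizable.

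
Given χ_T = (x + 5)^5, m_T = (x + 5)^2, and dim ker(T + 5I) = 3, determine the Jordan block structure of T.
Jordan blocks: (-5, 2), (-5, 2), (-5, 1)

λ = -5: algebraic multiplicity 5 (exponent in χ_T), largest block size 2 (exponent in m_T), 3 blocks (geometric multiplicity). These force block sizes [2, 2, 1].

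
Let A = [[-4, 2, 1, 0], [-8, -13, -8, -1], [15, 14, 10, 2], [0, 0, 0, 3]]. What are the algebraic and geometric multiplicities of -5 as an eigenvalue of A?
The characteristic polynomial is (x - 3)^2(x + 5)^2, so the factor x + 5 appears with exponent 2: the algebraic multiplicity is 2.

rank(A + 5I) = 3, so the eigenspace has dimension 4 - 3 = 1: the geometric multiplicity is 1.

Since 1 < 2, A is not diagonalizable.

algebraic multiplicity 2, geometric multiplicity 1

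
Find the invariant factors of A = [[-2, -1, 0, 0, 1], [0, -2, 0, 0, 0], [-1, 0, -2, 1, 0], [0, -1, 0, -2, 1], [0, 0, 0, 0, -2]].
The Jordan structure of A has elementary divisors (x + 2)^2, (x + 2)^2, (x + 2). Arranging the block sizes at each eigenvalue in decreasing order and taking row products gives the invariant factors.

Invariant factors (smallest first, each dividing the next): x + 2, (x + 2)^2, (x + 2)^2.

Check: the last factor (x + 2)^2 is the minimal polynomial, and the product (x + 2)^5 is the characteristic polynomial.

x + 2, (x + 2)^2, (x + 2)^2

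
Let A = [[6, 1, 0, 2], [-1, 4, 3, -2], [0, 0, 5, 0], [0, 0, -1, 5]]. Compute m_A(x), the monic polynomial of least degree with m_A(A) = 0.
The characteristic polynomial factors as (x - 5)^4. The minimal polynomial is ∏(x - λ)^{k_λ} where k_λ is the size of the largest Jordan block at λ.

For λ = 5: rank(A - 5I) = 2, and the largest Jordan block has size 3 (the smallest k with rank((A - 5I)^k) = rank((A - 5I)^(k+1))).

So m_A(x) = (x - 5)^3.

m_A(x) = (x - 5)^3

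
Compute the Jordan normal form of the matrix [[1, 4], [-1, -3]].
J = [[-1, 1], [0, -1]]

The characteristic polynomial is det(xI - A) = (x + 1)^2, so the eigenvalues are -1 (algebraic multiplicity 2).

For λ = -1: rank(A + I) = 1, rank((A + I)^2) = 0. The eigenspace has dimension 2 - 1 = 1, so there is 1 Jordan block; the rank sequence gives block sizes [2].

Assembling the blocks gives the Jordan form J above.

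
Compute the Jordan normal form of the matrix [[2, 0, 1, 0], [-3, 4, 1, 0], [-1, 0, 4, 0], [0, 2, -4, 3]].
J = [[3, 1, 0, 0], [0, 3, 0, 0], [0, 0, 3, 0], [0, 0, 0, 4]]

The characteristic polynomial is det(xI - A) = (x - 4)(x - 3)^3, so the eigenvalues are 3 (algebraic multiplicity 3), 4 (algebraic multiplicity 1).

For λ = 3: rank(A - 3I) = 2, rank((A - 3I)^2) = 1. The eigenspace has dimension 4 - 2 = 2, so there are 2 Jordan blocks; the rank sequence gives block sizes [2, 1].

For λ = 4: algebraic multiplicity 1 gives one 1×1 block.

Assembling the blocks gives the Jordan form J above.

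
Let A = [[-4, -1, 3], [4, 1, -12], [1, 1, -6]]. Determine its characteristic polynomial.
xI - A = [[x + 4, 1, -3], [-4, x - 1, 12], [-1, -1, x + 6]].

Expanding det(xI - A) along the first row:
det(xI - A) = + (x + 4)·det([[x - 1, 12], [-1, x + 6]]) - (1)·det([[-4, 12], [-1, x + 6]]) + (-3)·det([[-4, x - 1], [-1, -1]]).

Evaluating gives χ_A(x) = x^3 + 9x^2 + 27x + 27 = (x + 3)^3.

χ_A(x) = (x + 3)^3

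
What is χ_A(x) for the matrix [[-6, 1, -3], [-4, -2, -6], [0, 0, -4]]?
χ_A(x) = (x + 4)^3

xI - A = [[x + 6, -1, 3], [4, x + 2, 6], [0, 0, x + 4]].

Expanding det(xI - A) along the first row:
det(xI - A) = + (x + 6)·det([[x + 2, 6], [0, x + 4]]) - (-1)·det([[4, 6], [0, x + 4]]) + (3)·det([[4, x + 2], [0, 0]]).

Evaluating gives χ_A(x) = x^3 + 12x^2 + 48x + 64 = (x + 4)^3.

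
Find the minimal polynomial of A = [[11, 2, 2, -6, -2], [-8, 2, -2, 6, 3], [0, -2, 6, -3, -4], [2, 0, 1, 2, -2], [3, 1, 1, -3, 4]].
m_A(x) = (x - 5)^3

The characteristic polynomial factors as (x - 5)^5. The minimal polynomial is ∏(x - λ)^{k_λ} where k_λ is the size of the largest Jordan block at λ.

For λ = 5: rank(A - 5I) = 3, and the largest Jordan block has size 3 (the smallest k with rank((A - 5I)^k) = rank((A - 5I)^(k+1))).

So m_A(x) = (x - 5)^3.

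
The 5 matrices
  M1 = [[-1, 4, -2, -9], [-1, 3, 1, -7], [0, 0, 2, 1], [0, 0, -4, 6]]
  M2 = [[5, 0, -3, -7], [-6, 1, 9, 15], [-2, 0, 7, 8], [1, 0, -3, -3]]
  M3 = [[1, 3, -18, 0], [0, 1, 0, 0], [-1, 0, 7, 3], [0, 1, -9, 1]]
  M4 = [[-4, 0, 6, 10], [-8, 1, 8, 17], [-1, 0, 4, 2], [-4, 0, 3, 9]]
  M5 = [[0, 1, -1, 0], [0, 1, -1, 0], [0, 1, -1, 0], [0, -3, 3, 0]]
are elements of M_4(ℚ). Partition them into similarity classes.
3 classes: {M1, M3, M4}, {M2}, {M5}

Characteristic polynomials: χ_{M1} = (x - 4)^2(x - 1)^2, χ_{M2} = (x - 4)^2(x - 1)^2, χ_{M3} = (x - 4)^2(x - 1)^2, χ_{M4} = (x - 4)^2(x - 1)^2, χ_{M5} = x^4.

{M1, M3, M4}: invariant factors (x - 4)^2(x - 1)^2.

{M2}: invariant factors x - 1, (x - 4)^2(x - 1).

{M5}: invariant factors x, x, x^2.

Matrices are similar if and only if their invariant-factor lists agree; the partition into similarity classes is {M1, M3, M4}, {M2}, {M5}.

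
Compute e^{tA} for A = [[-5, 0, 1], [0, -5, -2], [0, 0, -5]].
e^{tA} = [[e^{-5*t}, 0, t*e^{-5*t}], [0, e^{-5*t}, -2*t*e^{-5*t}], [0, 0, e^{-5*t}]]

A has Jordan form J = [[-5, 1, 0], [0, -5, 0], [0, 0, -5]] with A = PJP^{-1}, so e^{tA} = P e^{tJ} P^{-1}.

For a Jordan block J_k(λ), e^{tJ_k(λ)} = e^{λt} · (I + tN + t^2 N^2/2! + ... + t^{k-1} N^{k-1}/(k-1)!) where N is the nilpotent superdiagonal part.

Assembling the blocks and conjugating back gives the entries of e^{tA} as shown above.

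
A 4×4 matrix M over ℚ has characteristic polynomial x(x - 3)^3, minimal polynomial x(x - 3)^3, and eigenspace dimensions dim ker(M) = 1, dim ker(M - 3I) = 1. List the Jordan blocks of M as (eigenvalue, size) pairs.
Jordan blocks: (0, 1), (3, 3)

λ = 0: algebraic multiplicity 1 (exponent in χ_M), largest block size 1 (exponent in m_M), 1 block (geometric multiplicity). This forces block sizes [1].
λ = 3: algebraic multiplicity 3 (exponent in χ_M), largest block size 3 (exponent in m_M), 1 block (geometric multiplicity). This forces block sizes [3].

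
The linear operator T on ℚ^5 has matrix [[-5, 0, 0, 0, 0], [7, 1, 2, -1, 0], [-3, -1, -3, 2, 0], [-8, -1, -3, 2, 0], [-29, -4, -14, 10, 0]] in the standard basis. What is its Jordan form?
J = [[-5, 0, 0, 0, 0], [0, 0, 1, 0, 0], [0, 0, 0, 1, 0], [0, 0, 0, 0, 0], [0, 0, 0, 0, 0]]

The characteristic polynomial is det(xI - A) = x^4(x + 5), so the eigenvalues are -5 (algebraic multiplicity 1), 0 (algebraic multiplicity 4).

For λ = -5: algebraic multiplicity 1 gives one 1×1 block.

For λ = 0: rank(A) = 3, rank(A^2) = 2, rank(A^3) = 1. The eigenspace has dimension 5 - 3 = 2, so there are 2 Jordan blocks; the rank sequence gives block sizes [3, 1].

Assembling the blocks gives the Jordan form J above.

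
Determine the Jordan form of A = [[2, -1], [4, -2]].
The characteristic polynomial is det(xI - A) = x^2, so the eigenvalues are 0 (algebraic multiplicity 2).

For λ = 0: rank(A) = 1, rank(A^2) = 0. The eigenspace has dimension 2 - 1 = 1, so there is 1 Jordan block; the rank sequence gives block sizes [2].

Assembling the blocks gives the Jordan form J above.

J = [[0, 1], [0, 0]]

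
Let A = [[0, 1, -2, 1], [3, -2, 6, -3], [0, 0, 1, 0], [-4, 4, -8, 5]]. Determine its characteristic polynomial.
xI - A = [[x, -1, 2, -1], [-3, x + 2, -6, 3], [0, 0, x - 1, 0], [4, -4, 8, x - 5]].

Expanding det(xI - A) along the first row:
det(xI - A) = + (x)·det([[x + 2, -6, 3], [0, x - 1, 0], [-4, 8, x - 5]]) - (-1)·det([[-3, -6, 3], [0, x - 1, 0], [4, 8, x - 5]]) + (2)·det([[-3, x + 2, 3], [0, 0, 0], [4, -4, x - 5]]) - (-1)·det([[-3, x + 2, -6], [0, 0, x - 1], [4, -4, 8]]).

Evaluating gives χ_A(x) = x^4 - 4x^3 + 6x^2 - 4x + 1 = (x - 1)^4.

χ_A(x) = (x - 1)^4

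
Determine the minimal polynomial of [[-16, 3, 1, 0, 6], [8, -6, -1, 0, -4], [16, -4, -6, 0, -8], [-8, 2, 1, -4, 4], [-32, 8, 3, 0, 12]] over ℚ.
The characteristic polynomial factors as (x + 4)^5. The minimal polynomial is ∏(x - λ)^{k_λ} where k_λ is the size of the largest Jordan block at λ.

For λ = -4: rank(A + 4I) = 2, and the largest Jordan block has size 3 (the smallest k with rank((A + 4I)^k) = rank((A + 4I)^(k+1))).

So m_A(x) = (x + 4)^3.

m_A(x) = (x + 4)^3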